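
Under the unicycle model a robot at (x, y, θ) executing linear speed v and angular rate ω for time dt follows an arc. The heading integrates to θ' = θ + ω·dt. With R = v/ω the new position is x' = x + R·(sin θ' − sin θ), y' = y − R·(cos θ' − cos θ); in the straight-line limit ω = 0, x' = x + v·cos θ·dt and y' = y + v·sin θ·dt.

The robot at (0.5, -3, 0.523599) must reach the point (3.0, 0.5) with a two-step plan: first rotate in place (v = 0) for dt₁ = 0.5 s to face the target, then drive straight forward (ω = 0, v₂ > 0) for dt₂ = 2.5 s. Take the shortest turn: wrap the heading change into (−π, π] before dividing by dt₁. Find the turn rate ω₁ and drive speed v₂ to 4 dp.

heading to target = atan2(0.5−-3, 3−0.5) = 0.9505
Δθ = wrap(0.9505 − 0.5236) = 0.4269; ω₁ = Δθ/dt₁ = 0.8539
distance = √((3−0.5)² + (0.5−-3)²) = 4.3012; v₂ = distance/dt₂ = 1.7205

ω₁ = 0.8539, v₂ = 1.7205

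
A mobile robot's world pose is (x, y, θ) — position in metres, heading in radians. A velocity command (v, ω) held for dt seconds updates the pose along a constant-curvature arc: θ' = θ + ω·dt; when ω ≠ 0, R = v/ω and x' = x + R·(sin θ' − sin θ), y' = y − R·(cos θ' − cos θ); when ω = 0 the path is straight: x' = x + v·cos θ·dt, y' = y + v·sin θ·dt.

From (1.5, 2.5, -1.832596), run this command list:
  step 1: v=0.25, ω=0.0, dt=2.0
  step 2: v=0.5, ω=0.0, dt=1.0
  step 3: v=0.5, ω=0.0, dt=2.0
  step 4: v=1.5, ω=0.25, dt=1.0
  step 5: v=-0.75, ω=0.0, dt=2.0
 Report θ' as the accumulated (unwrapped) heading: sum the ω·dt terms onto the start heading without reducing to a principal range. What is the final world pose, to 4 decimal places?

step 1: θ'=-1.8326 (straight) → pose (1.3706, 2.0170, -1.8326)
step 2: θ'=-1.8326 (straight) → pose (1.2412, 1.5341, -1.8326)
step 3: θ'=-1.8326 (straight) → pose (0.9824, 0.5681, -1.8326)
step 4: θ'=-1.5826 (R=6.0000) → pose (0.7783, -0.9140, -1.5826)
step 5: θ'=-1.5826 (straight) → pose (0.7960, 0.5859, -1.5826)

(0.7960, 0.5859, -1.5826)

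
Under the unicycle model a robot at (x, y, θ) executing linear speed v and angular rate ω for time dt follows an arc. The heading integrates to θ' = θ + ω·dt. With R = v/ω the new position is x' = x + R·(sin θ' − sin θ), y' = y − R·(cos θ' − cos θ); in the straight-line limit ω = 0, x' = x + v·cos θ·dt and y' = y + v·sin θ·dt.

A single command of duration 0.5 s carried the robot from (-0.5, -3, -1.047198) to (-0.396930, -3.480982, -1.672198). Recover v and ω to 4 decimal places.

v = 1.0000, ω = -1.2500

Δθ = -1.672198 − -1.047198 = -0.625000
ω = Δθ/dt = -0.625000/0.5 = -1.2500
R = −Δy/(cos θ' − cos θ) = -0.8000
v = R·ω = -0.8000·-1.2500 = 1.0000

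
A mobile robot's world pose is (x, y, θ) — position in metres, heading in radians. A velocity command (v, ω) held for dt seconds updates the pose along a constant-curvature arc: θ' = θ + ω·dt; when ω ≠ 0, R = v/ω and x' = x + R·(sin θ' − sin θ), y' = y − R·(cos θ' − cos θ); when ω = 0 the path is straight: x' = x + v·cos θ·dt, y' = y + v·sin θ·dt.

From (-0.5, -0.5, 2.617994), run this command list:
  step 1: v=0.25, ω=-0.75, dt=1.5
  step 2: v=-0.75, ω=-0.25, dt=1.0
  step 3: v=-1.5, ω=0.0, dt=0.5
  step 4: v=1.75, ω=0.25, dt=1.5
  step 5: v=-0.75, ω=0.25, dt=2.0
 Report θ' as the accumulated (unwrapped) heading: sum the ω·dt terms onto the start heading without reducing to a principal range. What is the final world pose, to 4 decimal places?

(-0.2582, -0.4635, 2.1180)

step 1: θ'=1.4930 (R=-0.3333) → pose (-0.6657, -0.1854, 1.4930)
step 2: θ'=1.2430 (R=3.0000) → pose (-0.8163, -0.9181, 1.2430)
step 3: θ'=1.2430 (straight) → pose (-1.0578, -1.6282, 1.2430)
step 4: θ'=1.6180 (R=7.0000) → pose (-0.6929, 0.9558, 1.6180)
step 5: θ'=2.1180 (R=-3.0000) → pose (-0.2582, -0.4635, 2.1180)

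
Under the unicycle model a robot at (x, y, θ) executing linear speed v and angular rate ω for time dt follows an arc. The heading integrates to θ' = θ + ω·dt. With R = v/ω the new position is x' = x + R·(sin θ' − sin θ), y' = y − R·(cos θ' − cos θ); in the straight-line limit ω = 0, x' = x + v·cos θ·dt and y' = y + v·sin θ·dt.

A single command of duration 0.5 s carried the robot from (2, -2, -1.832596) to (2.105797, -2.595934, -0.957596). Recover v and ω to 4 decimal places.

v = 1.2500, ω = 1.7500

Δθ = -0.957596 − -1.832596 = 0.875000
ω = Δθ/dt = 0.875000/0.5 = 1.7500
R = −Δy/(cos θ' − cos θ) = 0.7143
v = R·ω = 0.7143·1.7500 = 1.2500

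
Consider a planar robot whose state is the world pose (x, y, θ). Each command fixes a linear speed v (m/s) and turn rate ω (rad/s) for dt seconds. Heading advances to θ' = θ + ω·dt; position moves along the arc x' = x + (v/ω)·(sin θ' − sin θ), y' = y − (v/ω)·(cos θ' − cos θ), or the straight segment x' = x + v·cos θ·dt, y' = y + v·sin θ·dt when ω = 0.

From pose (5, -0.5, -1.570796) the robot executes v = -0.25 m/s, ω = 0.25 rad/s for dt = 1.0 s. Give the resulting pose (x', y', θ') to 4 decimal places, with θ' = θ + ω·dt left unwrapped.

(4.9689, -0.2526, -1.3208)

θ' = -1.5708 + 0.25·1.0 = -1.3208
R = v/ω = -0.25/0.25 = -1.0000
x' = 5 + -1.0000·(sin -1.3208 − sin -1.5708) = 4.9689
y' = -0.5 − -1.0000·(cos -1.3208 − cos -1.5708) = -0.2526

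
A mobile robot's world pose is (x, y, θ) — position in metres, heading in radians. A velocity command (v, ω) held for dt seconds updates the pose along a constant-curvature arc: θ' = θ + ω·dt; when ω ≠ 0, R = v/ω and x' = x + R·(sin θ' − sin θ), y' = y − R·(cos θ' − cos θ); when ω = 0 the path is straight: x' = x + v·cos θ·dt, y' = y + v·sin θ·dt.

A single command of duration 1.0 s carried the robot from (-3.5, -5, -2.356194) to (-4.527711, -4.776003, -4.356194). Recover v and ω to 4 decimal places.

v = 1.2500, ω = -2.0000

Δθ = -4.356194 − -2.356194 = -2.000000
ω = Δθ/dt = -2.000000/1.0 = -2.0000
R = Δx/(sin θ' − sin θ) = -0.6250
v = R·ω = -0.6250·-2.0000 = 1.2500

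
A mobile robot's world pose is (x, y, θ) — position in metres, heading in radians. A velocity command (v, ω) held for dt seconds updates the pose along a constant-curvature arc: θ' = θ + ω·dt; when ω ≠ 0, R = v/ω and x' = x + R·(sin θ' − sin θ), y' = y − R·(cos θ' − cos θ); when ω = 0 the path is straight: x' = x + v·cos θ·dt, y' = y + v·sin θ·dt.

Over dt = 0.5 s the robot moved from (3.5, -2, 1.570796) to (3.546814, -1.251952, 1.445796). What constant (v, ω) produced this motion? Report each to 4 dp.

v = 1.5000, ω = -0.2500

Δθ = 1.445796 − 1.570796 = -0.125000
ω = Δθ/dt = -0.125000/0.5 = -0.2500
R = −Δy/(cos θ' − cos θ) = -6.0000
v = R·ω = -6.0000·-0.2500 = 1.5000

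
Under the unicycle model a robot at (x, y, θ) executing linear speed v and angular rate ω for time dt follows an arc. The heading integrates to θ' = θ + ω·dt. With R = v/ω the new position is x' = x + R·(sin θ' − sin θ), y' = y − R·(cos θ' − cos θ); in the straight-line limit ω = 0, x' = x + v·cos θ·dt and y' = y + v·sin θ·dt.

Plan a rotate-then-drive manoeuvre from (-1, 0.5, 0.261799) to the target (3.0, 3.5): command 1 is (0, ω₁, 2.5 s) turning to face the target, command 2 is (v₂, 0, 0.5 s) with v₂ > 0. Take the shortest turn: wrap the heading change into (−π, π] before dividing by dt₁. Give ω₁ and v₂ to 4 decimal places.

heading to target = atan2(3.5−0.5, 3−-1) = 0.6435
Δθ = wrap(0.6435 − 0.2618) = 0.3817; ω₁ = Δθ/dt₁ = 0.1527
distance = √((3−-1)² + (3.5−0.5)²) = 5.0000; v₂ = distance/dt₂ = 10.0000

ω₁ = 0.1527, v₂ = 10.0000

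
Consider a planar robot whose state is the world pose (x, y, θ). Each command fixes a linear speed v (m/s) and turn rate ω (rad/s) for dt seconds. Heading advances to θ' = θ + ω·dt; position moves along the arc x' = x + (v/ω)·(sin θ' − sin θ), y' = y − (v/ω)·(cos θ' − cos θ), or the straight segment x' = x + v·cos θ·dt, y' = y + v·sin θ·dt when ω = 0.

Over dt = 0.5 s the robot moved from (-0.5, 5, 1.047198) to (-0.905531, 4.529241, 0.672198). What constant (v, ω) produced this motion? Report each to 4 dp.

Δθ = 0.672198 − 1.047198 = -0.375000
ω = Δθ/dt = -0.375000/0.5 = -0.7500
R = −Δy/(cos θ' − cos θ) = 1.6667
v = R·ω = 1.6667·-0.7500 = -1.2500

v = -1.2500, ω = -0.7500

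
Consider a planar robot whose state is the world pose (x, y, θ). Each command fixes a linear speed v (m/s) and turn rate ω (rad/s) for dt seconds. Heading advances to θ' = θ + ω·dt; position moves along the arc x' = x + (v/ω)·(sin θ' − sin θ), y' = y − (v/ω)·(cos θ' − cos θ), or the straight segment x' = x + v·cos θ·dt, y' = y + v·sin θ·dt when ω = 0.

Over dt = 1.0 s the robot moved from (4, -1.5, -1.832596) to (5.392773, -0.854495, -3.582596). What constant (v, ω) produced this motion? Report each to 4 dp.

Δθ = -3.582596 − -1.832596 = -1.750000
ω = Δθ/dt = -1.750000/1.0 = -1.7500
R = Δx/(sin θ' − sin θ) = 1.0000
v = R·ω = 1.0000·-1.7500 = -1.7500

v = -1.7500, ω = -1.7500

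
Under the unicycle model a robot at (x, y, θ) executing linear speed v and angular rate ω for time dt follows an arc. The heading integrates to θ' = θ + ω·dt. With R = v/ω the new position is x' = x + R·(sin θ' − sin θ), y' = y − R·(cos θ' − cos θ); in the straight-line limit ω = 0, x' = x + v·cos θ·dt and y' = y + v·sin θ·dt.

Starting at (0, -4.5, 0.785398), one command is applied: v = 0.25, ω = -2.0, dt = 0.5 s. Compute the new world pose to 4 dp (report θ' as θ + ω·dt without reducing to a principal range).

(0.1150, -4.4663, -0.2146)

θ' = 0.7854 + -2.0·0.5 = -0.2146
R = v/ω = 0.25/-2.0 = -0.1250
x' = 0 + -0.1250·(sin -0.2146 − sin 0.7854) = 0.1150
y' = -4.5 − -0.1250·(cos -0.2146 − cos 0.7854) = -4.4663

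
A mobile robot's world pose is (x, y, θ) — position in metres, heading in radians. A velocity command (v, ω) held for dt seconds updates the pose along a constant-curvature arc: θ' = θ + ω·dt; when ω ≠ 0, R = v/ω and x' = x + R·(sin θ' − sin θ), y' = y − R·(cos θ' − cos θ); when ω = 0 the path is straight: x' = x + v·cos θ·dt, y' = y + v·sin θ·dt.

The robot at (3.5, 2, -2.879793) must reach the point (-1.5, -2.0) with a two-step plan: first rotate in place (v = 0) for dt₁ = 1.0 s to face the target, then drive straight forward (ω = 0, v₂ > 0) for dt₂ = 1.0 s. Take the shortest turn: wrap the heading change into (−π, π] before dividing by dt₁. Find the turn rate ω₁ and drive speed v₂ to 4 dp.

heading to target = atan2(-2−2, -1.5−3.5) = -2.4669
Δθ = wrap(-2.4669 − -2.8798) = 0.4129; ω₁ = Δθ/dt₁ = 0.4129
distance = √((-1.5−3.5)² + (-2−2)²) = 6.4031; v₂ = distance/dt₂ = 6.4031

ω₁ = 0.4129, v₂ = 6.4031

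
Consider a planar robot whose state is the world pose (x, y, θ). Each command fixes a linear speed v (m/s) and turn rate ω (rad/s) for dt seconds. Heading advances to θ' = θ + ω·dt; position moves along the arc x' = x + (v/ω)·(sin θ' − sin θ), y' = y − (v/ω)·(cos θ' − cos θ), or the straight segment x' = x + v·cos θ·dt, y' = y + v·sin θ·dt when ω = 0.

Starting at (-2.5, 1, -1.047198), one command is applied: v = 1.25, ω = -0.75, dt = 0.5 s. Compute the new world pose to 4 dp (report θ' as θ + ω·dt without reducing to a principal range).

(-2.2951, 0.4134, -1.4222)

θ' = -1.0472 + -0.75·0.5 = -1.4222
R = v/ω = 1.25/-0.75 = -1.6667
x' = -2.5 + -1.6667·(sin -1.4222 − sin -1.0472) = -2.2951
y' = 1 − -1.6667·(cos -1.4222 − cos -1.0472) = 0.4134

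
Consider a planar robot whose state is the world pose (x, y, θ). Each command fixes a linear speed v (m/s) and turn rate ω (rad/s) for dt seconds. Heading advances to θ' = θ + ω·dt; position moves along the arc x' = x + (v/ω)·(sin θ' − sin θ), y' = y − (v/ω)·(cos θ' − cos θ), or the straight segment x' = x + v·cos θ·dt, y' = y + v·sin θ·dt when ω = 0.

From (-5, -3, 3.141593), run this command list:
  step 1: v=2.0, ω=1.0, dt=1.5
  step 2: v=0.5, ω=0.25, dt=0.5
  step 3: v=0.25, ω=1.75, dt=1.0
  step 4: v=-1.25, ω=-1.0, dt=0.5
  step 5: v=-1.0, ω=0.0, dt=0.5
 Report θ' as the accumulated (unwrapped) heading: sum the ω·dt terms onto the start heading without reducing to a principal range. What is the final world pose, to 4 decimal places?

(-7.9221, -5.0976, 6.0166)

step 1: θ'=4.6416 (R=2.0000) → pose (-6.9950, -4.8585, 4.6416)
step 2: θ'=4.7666 (R=2.0000) → pose (-6.9971, -5.1084, 4.7666)
step 3: θ'=6.5166 (R=0.1429) → pose (-6.8214, -5.2396, 6.5166)
step 4: θ'=6.0166 (R=1.2500) → pose (-7.4398, -5.2293, 6.0166)
step 5: θ'=6.0166 (straight) → pose (-7.9221, -5.0976, 6.0166)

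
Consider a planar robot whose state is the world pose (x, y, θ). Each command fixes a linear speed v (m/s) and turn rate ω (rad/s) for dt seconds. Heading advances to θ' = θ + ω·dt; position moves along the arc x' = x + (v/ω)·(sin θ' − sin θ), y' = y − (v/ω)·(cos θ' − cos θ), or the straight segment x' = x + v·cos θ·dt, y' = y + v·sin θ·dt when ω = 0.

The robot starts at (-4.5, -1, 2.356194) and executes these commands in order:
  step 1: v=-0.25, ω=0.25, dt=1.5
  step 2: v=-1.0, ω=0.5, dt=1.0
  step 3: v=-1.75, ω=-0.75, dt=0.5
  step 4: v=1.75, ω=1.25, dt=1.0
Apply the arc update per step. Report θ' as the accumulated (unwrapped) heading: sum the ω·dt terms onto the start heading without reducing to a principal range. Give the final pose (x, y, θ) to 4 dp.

step 1: θ'=2.7312 (R=-1.0000) → pose (-4.1919, -1.2099, 2.7312)
step 2: θ'=3.2312 (R=-2.0000) → pose (-3.2150, -1.3679, 3.2312)
step 3: θ'=2.8562 (R=2.3333) → pose (-2.3492, -1.4529, 2.8562)
step 4: θ'=4.1062 (R=1.4000) → pose (-3.8939, -1.9987, 4.1062)

(-3.8939, -1.9987, 4.1062)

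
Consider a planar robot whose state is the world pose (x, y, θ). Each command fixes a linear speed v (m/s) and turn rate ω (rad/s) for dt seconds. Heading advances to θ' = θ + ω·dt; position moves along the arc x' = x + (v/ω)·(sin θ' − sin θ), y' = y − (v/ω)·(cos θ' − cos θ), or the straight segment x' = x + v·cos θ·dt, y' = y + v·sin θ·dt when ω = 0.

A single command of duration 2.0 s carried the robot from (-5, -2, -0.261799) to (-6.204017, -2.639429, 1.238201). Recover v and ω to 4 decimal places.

Δθ = 1.238201 − -0.261799 = 1.500000
ω = Δθ/dt = 1.500000/2.0 = 0.7500
R = Δx/(sin θ' − sin θ) = -1.0000
v = R·ω = -1.0000·0.7500 = -0.7500

v = -0.7500, ω = 0.7500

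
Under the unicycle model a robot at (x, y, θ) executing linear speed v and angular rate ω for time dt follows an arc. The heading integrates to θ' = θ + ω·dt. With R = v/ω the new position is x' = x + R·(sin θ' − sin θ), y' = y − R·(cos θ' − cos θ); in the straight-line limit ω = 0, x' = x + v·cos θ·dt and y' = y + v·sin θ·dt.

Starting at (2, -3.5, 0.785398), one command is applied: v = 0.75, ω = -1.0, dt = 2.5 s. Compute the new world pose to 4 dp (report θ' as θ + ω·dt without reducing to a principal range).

θ' = 0.7854 + -1.0·2.5 = -1.7146
R = v/ω = 0.75/-1.0 = -0.7500
x' = 2 + -0.7500·(sin -1.7146 − sin 0.7854) = 3.2726
y' = -3.5 − -0.7500·(cos -1.7146 − cos 0.7854) = -4.1378

(3.2726, -4.1378, -1.7146)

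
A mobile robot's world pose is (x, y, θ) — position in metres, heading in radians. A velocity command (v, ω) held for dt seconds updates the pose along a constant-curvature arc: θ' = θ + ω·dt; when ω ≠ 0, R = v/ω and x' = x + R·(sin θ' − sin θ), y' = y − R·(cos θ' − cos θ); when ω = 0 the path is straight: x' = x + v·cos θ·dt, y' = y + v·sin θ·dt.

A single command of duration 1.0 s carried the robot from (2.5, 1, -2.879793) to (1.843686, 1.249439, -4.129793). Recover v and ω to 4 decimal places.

v = 0.7500, ω = -1.2500

Δθ = -4.129793 − -2.879793 = -1.250000
ω = Δθ/dt = -1.250000/1.0 = -1.2500
R = Δx/(sin θ' − sin θ) = -0.6000
v = R·ω = -0.6000·-1.2500 = 0.7500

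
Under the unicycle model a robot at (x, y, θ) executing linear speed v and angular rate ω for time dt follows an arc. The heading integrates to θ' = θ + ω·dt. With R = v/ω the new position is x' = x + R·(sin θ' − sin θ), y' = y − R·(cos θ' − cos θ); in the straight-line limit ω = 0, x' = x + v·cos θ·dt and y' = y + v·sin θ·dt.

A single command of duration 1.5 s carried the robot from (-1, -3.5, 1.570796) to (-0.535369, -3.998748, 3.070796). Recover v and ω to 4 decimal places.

Δθ = 3.070796 − 1.570796 = 1.500000
ω = Δθ/dt = 1.500000/1.5 = 1.0000
R = −Δy/(cos θ' − cos θ) = -0.5000
v = R·ω = -0.5000·1.0000 = -0.5000

v = -0.5000, ω = 1.0000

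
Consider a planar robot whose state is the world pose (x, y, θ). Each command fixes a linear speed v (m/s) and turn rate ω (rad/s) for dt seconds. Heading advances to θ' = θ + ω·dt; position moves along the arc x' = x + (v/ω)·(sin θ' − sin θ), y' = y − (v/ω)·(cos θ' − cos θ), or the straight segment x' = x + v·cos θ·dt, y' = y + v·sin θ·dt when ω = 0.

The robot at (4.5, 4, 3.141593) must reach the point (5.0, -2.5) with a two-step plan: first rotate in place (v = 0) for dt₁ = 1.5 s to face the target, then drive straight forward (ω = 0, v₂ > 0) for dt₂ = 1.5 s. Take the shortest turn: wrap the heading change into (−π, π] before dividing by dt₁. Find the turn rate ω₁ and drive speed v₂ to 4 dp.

ω₁ = 1.0984, v₂ = 4.3461

heading to target = atan2(-2.5−4, 5−4.5) = -1.4940
Δθ = wrap(-1.4940 − 3.1416) = 1.6476; ω₁ = Δθ/dt₁ = 1.0984
distance = √((5−4.5)² + (-2.5−4)²) = 6.5192; v₂ = distance/dt₂ = 4.3461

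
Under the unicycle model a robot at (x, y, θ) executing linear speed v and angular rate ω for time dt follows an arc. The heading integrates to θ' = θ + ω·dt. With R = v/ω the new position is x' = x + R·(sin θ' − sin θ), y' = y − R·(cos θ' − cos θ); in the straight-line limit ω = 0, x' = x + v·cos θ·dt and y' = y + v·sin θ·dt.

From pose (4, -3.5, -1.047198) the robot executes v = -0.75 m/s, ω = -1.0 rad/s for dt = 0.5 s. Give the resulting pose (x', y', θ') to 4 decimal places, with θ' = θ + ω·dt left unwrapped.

(3.8997, -3.1427, -1.5472)

θ' = -1.0472 + -1.0·0.5 = -1.5472
R = v/ω = -0.75/-1.0 = 0.7500
x' = 4 + 0.7500·(sin -1.5472 − sin -1.0472) = 3.8997
y' = -3.5 − 0.7500·(cos -1.5472 − cos -1.0472) = -3.1427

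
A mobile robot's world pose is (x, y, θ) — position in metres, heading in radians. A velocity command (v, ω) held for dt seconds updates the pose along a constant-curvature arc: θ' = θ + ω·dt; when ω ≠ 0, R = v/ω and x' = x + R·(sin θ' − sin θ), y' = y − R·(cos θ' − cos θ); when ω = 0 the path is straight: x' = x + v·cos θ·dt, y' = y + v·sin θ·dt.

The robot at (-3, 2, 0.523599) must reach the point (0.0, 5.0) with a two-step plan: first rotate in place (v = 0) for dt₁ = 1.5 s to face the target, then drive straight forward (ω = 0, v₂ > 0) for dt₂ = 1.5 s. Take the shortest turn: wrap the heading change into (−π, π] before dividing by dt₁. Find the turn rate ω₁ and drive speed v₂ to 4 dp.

ω₁ = 0.1745, v₂ = 2.8284

heading to target = atan2(5−2, 0−-3) = 0.7854
Δθ = wrap(0.7854 − 0.5236) = 0.2618; ω₁ = Δθ/dt₁ = 0.1745
distance = √((0−-3)² + (5−2)²) = 4.2426; v₂ = distance/dt₂ = 2.8284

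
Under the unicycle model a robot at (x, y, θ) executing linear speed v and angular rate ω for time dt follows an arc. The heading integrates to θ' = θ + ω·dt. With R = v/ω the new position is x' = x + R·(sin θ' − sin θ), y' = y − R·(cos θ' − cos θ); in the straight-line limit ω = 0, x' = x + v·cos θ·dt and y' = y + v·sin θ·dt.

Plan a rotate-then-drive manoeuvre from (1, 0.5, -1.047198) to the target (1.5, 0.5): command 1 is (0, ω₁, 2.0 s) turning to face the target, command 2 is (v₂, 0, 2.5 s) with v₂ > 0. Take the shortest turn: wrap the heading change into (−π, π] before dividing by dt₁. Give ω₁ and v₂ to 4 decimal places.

heading to target = atan2(0.5−0.5, 1.5−1) = 0.0000
Δθ = wrap(0.0000 − -1.0472) = 1.0472; ω₁ = Δθ/dt₁ = 0.5236
distance = √((1.5−1)² + (0.5−0.5)²) = 0.5000; v₂ = distance/dt₂ = 0.2000

ω₁ = 0.5236, v₂ = 0.2000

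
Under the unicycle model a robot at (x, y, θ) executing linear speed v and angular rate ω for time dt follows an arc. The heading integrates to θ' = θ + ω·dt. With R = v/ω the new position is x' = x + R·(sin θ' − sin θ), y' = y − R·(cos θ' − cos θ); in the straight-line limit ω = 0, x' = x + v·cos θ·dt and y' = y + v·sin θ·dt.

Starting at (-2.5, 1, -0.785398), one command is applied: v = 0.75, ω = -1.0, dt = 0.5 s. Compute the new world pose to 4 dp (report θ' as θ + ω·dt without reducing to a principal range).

(-2.3107, 0.6808, -1.2854)

θ' = -0.7854 + -1.0·0.5 = -1.2854
R = v/ω = 0.75/-1.0 = -0.7500
x' = -2.5 + -0.7500·(sin -1.2854 − sin -0.7854) = -2.3107
y' = 1 − -0.7500·(cos -1.2854 − cos -0.7854) = 0.6808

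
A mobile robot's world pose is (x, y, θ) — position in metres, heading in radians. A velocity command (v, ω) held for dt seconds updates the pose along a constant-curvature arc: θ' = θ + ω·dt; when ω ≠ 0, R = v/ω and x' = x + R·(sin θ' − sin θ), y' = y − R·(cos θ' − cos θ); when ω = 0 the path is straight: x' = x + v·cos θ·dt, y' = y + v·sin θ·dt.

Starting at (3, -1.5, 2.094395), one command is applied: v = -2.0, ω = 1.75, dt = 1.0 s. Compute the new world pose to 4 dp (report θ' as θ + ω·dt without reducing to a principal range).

θ' = 2.0944 + 1.75·1.0 = 3.8444
R = v/ω = -2.0/1.75 = -1.1429
x' = 3 + -1.1429·(sin 3.8444 − sin 2.0944) = 4.7284
y' = -1.5 − -1.1429·(cos 3.8444 − cos 2.0944) = -1.8006

(4.7284, -1.8006, 3.8444)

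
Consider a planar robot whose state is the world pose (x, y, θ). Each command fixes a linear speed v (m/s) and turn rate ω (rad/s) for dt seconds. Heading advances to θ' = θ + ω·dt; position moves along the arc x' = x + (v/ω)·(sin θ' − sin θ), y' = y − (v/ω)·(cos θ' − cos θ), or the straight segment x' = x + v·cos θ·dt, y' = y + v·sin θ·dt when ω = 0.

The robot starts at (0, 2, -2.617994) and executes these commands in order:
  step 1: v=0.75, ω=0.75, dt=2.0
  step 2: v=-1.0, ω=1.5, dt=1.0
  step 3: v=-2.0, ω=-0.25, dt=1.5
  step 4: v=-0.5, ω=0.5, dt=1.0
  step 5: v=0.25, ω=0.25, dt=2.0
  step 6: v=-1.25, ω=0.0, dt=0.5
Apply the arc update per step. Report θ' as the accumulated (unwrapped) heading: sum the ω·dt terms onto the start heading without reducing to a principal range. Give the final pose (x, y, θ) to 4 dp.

step 1: θ'=-1.1180 (R=1.0000) → pose (-0.3992, 0.6965, -1.1180)
step 2: θ'=0.3820 (R=-0.6667) → pose (-1.2472, 1.0234, 0.3820)
step 3: θ'=0.0070 (R=8.0000) → pose (-4.1734, 0.4470, 0.0070)
step 4: θ'=0.5070 (R=-1.0000) → pose (-4.6520, 0.3212, 0.5070)
step 5: θ'=1.0070 (R=1.0000) → pose (-4.2923, 0.6610, 1.0070)
step 6: θ'=1.0070 (straight) → pose (-4.6263, 0.1328, 1.0070)

(-4.6263, 0.1328, 1.0070)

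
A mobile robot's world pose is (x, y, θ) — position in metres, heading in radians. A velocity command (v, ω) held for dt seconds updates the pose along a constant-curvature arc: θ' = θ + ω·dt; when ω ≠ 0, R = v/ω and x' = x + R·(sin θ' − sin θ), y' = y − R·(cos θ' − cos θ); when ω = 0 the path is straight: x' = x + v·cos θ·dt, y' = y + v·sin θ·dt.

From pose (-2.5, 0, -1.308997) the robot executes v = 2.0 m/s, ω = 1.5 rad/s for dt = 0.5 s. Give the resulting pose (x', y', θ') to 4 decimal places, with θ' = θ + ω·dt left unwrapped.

θ' = -1.3090 + 1.5·0.5 = -0.5590
R = v/ω = 2.0/1.5 = 1.3333
x' = -2.5 + 1.3333·(sin -0.5590 − sin -1.3090) = -1.9192
y' = 0 − 1.3333·(cos -0.5590 − cos -1.3090) = -0.7853

(-1.9192, -0.7853, -0.5590)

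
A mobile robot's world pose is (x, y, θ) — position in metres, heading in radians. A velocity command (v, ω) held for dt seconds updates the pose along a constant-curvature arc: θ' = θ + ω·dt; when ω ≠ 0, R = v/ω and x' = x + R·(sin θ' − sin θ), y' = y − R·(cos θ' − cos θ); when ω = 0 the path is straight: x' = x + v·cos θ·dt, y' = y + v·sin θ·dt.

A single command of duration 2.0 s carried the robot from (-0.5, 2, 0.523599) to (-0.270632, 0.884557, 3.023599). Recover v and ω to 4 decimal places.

v = -0.7500, ω = 1.2500

Δθ = 3.023599 − 0.523599 = 2.500000
ω = Δθ/dt = 2.500000/2.0 = 1.2500
R = −Δy/(cos θ' − cos θ) = -0.6000
v = R·ω = -0.6000·1.2500 = -0.7500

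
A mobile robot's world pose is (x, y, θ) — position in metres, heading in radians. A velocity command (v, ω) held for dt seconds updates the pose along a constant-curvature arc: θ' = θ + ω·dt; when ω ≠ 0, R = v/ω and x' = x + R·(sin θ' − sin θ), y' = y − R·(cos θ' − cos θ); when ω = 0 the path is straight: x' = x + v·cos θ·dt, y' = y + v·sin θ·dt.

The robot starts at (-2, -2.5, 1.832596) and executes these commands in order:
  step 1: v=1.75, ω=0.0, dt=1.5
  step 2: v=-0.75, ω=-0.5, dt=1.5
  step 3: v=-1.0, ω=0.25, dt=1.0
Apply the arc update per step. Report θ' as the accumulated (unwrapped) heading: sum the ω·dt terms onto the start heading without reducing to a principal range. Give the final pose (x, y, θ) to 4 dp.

step 1: θ'=1.8326 (straight) → pose (-2.6794, 0.0356, 1.8326)
step 2: θ'=1.0826 (R=1.5000) → pose (-2.8035, -1.0562, 1.0826)
step 3: θ'=1.3326 (R=-4.0000) → pose (-3.1579, -1.9886, 1.3326)

(-3.1579, -1.9886, 1.3326)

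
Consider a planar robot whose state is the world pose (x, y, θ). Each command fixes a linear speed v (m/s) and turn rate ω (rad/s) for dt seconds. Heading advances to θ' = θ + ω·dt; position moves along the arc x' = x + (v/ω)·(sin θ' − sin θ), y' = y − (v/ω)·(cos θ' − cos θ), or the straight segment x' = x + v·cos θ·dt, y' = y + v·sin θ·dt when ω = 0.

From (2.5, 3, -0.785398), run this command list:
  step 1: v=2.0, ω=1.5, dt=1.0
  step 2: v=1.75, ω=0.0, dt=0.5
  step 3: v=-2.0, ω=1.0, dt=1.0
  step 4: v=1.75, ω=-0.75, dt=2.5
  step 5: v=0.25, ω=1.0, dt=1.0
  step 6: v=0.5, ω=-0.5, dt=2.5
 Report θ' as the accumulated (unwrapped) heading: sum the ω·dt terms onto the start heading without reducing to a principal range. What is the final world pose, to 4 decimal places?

(8.3601, 4.6786, -0.4104)

step 1: θ'=0.7146 (R=1.3333) → pose (4.3166, 2.9357, 0.7146)
step 2: θ'=0.7146 (straight) → pose (4.9775, 3.5091, 0.7146)
step 3: θ'=1.7146 (R=-2.0000) → pose (4.3088, 1.7117, 1.7146)
step 4: θ'=-0.1604 (R=-2.3333) → pose (6.9907, 4.3495, -0.1604)
step 5: θ'=0.8396 (R=0.2500) → pose (7.2167, 4.4294, 0.8396)
step 6: θ'=-0.4104 (R=-1.0000) → pose (8.3601, 4.6786, -0.4104)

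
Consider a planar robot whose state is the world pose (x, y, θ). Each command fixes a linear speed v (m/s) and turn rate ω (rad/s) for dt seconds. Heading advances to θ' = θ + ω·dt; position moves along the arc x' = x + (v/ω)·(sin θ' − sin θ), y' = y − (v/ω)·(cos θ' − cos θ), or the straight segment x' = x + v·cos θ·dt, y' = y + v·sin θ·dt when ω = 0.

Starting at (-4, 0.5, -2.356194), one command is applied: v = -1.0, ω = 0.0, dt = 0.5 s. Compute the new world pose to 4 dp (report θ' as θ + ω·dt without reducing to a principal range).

θ' = -2.3562 + 0.0·0.5 = -2.3562
ω = 0 → straight: x' = -4 + -1.0·cos(-2.3562)·0.5 = -3.6464
y' = 0.5 + -1.0·sin(-2.3562)·0.5 = 0.8536

(-3.6464, 0.8536, -2.3562)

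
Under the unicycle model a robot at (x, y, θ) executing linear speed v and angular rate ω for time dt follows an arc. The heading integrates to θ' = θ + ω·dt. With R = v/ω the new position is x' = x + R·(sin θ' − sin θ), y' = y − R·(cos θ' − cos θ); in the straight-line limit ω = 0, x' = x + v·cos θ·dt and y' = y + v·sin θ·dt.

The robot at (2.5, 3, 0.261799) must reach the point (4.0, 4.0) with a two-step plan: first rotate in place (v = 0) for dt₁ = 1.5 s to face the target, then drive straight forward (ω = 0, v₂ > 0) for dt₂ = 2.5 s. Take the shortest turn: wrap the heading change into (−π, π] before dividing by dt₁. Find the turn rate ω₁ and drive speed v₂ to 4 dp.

heading to target = atan2(4−3, 4−2.5) = 0.5880
Δθ = wrap(0.5880 − 0.2618) = 0.3262; ω₁ = Δθ/dt₁ = 0.2175
distance = √((4−2.5)² + (4−3)²) = 1.8028; v₂ = distance/dt₂ = 0.7211

ω₁ = 0.2175, v₂ = 0.7211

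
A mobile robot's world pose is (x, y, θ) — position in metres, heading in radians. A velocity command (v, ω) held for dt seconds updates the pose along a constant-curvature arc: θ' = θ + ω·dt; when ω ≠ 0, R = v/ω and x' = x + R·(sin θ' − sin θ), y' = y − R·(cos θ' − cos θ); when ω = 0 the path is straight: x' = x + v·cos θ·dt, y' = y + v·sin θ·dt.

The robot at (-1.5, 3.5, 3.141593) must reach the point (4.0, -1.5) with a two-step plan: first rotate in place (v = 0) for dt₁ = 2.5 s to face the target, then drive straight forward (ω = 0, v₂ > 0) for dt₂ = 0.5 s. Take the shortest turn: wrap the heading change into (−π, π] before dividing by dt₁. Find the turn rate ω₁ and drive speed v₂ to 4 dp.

heading to target = atan2(-1.5−3.5, 4−-1.5) = -0.7378
Δθ = wrap(-0.7378 − 3.1416) = 2.4038; ω₁ = Δθ/dt₁ = 0.9615
distance = √((4−-1.5)² + (-1.5−3.5)²) = 7.4330; v₂ = distance/dt₂ = 14.8661

ω₁ = 0.9615, v₂ = 14.8661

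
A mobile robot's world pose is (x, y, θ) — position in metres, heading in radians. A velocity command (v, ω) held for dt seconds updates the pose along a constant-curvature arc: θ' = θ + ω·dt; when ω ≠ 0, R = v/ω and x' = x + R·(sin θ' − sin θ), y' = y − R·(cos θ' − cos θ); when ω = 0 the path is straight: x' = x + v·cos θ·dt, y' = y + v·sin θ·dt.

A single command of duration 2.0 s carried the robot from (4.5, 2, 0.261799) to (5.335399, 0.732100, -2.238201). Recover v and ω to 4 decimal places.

v = 1.0000, ω = -1.2500

Δθ = -2.238201 − 0.261799 = -2.500000
ω = Δθ/dt = -2.500000/2.0 = -1.2500
R = −Δy/(cos θ' − cos θ) = -0.8000
v = R·ω = -0.8000·-1.2500 = 1.0000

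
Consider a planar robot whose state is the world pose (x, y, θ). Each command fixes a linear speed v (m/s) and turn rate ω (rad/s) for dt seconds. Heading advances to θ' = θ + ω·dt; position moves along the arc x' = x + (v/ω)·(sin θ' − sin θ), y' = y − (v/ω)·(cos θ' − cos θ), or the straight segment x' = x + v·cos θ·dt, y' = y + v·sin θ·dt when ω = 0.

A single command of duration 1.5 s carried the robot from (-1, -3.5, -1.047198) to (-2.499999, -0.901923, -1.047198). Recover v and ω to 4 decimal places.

Δθ = -1.047198 − -1.047198 = 0.000000
ω = Δθ/dt = 0.000000/1.5 = 0.0000
ω = 0 → v = (Δx·cos θ + Δy·sin θ)/dt = -2.0000

v = -2.0000, ω = 0.0000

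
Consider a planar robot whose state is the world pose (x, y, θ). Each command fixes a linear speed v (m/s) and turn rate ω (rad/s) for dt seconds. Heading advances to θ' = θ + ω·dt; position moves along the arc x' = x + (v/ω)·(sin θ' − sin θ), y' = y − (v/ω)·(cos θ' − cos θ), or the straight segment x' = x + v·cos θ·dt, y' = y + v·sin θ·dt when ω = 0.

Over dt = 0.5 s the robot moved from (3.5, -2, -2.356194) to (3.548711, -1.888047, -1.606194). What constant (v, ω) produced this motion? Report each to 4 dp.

v = -0.2500, ω = 1.5000

Δθ = -1.606194 − -2.356194 = 0.750000
ω = Δθ/dt = 0.750000/0.5 = 1.5000
R = −Δy/(cos θ' − cos θ) = -0.1667
v = R·ω = -0.1667·1.5000 = -0.2500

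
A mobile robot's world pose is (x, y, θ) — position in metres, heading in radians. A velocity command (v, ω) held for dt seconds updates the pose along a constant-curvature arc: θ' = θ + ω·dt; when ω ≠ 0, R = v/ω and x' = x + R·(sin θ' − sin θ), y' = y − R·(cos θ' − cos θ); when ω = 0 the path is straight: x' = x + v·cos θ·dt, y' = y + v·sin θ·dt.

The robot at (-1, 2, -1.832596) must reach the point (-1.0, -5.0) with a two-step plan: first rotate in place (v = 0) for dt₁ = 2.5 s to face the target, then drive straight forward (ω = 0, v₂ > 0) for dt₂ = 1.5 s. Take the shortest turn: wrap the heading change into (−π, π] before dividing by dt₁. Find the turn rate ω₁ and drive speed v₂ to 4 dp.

ω₁ = 0.1047, v₂ = 4.6667

heading to target = atan2(-5−2, -1−-1) = -1.5708
Δθ = wrap(-1.5708 − -1.8326) = 0.2618; ω₁ = Δθ/dt₁ = 0.1047
distance = √((-1−-1)² + (-5−2)²) = 7.0000; v₂ = distance/dt₂ = 4.6667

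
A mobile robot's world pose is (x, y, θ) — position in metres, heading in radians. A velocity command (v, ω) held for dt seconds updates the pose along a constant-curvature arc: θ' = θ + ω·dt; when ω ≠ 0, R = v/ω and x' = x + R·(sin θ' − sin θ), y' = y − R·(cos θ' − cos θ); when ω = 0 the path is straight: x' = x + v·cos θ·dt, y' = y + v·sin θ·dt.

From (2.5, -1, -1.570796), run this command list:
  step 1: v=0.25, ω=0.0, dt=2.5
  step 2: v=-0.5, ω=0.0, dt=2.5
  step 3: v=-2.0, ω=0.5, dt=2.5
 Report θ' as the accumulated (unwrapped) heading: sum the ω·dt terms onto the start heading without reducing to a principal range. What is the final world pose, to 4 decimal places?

step 1: θ'=-1.5708 (straight) → pose (2.5000, -1.6250, -1.5708)
step 2: θ'=-1.5708 (straight) → pose (2.5000, -0.3750, -1.5708)
step 3: θ'=-0.3208 (R=-4.0000) → pose (-0.2387, 3.4209, -0.3208)

(-0.2387, 3.4209, -0.3208)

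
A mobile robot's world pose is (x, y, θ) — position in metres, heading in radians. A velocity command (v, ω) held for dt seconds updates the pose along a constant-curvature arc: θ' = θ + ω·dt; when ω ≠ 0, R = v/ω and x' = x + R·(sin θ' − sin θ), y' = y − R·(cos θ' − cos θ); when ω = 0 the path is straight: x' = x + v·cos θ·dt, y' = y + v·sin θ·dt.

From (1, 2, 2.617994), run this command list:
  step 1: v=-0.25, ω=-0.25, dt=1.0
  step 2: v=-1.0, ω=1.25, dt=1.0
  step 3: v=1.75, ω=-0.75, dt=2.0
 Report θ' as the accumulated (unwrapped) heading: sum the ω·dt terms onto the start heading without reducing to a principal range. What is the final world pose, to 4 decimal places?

step 1: θ'=2.3680 (R=1.0000) → pose (1.1987, 1.8494, 2.3680)
step 2: θ'=3.6180 (R=-0.8000) → pose (2.1246, 1.7108, 3.6180)
step 3: θ'=2.1180 (R=-2.3333) → pose (-0.9381, 2.5703, 2.1180)

(-0.9381, 2.5703, 2.1180)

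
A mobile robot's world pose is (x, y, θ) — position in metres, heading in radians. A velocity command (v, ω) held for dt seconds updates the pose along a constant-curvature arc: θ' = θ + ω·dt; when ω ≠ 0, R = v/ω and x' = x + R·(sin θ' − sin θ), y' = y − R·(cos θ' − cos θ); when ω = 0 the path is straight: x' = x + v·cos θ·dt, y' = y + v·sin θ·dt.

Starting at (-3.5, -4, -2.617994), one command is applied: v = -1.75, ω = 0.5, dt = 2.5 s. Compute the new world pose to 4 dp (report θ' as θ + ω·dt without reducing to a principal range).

θ' = -2.6180 + 0.5·2.5 = -1.3680
R = v/ω = -1.75/0.5 = -3.5000
x' = -3.5 + -3.5000·(sin -1.3680 − sin -2.6180) = -1.8217
y' = -4 − -3.5000·(cos -1.3680 − cos -2.6180) = -0.2640

(-1.8217, -0.2640, -1.3680)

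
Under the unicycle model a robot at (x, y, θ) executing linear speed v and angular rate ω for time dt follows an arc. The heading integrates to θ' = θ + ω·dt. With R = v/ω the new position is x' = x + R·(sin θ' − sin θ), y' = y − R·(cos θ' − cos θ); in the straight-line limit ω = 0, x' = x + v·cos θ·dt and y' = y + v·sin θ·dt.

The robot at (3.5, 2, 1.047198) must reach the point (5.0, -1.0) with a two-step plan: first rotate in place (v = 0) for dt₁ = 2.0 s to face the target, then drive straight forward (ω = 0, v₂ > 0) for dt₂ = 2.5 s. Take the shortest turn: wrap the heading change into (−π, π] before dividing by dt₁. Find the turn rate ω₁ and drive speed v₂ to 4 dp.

heading to target = atan2(-1−2, 5−3.5) = -1.1071
Δθ = wrap(-1.1071 − 1.0472) = -2.1543; ω₁ = Δθ/dt₁ = -1.0772
distance = √((5−3.5)² + (-1−2)²) = 3.3541; v₂ = distance/dt₂ = 1.3416

ω₁ = -1.0772, v₂ = 1.3416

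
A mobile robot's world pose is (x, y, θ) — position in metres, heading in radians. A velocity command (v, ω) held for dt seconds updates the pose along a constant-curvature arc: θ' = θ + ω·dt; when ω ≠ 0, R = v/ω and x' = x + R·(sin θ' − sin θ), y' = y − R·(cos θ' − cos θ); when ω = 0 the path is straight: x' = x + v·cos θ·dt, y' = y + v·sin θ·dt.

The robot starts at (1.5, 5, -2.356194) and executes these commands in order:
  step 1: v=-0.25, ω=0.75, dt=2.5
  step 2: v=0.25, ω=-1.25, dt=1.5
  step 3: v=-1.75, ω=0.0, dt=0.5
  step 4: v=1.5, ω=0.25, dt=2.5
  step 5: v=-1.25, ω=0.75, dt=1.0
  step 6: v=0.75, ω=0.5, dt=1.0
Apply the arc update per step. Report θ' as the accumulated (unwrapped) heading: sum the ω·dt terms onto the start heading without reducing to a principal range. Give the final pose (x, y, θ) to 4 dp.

(0.6983, 3.2441, -0.4812)

step 1: θ'=-0.4812 (R=-0.3333) → pose (1.4186, 5.5312, -0.4812)
step 2: θ'=-2.3562 (R=-0.2000) → pose (1.4674, 5.2125, -2.3562)
step 3: θ'=-2.3562 (straight) → pose (2.0861, 5.8312, -2.3562)
step 4: θ'=-1.7312 (R=6.0000) → pose (0.4058, 2.5468, -1.7312)
step 5: θ'=-0.9812 (R=-1.6667) → pose (0.1458, 3.7397, -0.9812)
step 6: θ'=-0.4812 (R=1.5000) → pose (0.6983, 3.2441, -0.4812)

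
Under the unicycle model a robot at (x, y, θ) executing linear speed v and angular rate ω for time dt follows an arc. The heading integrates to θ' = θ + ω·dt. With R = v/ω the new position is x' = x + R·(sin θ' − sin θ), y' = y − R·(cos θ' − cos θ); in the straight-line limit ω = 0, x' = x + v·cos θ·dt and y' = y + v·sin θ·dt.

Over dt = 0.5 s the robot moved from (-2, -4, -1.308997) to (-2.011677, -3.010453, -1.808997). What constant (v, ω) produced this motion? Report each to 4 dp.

v = -2.0000, ω = -1.0000

Δθ = -1.808997 − -1.308997 = -0.500000
ω = Δθ/dt = -0.500000/0.5 = -1.0000
R = −Δy/(cos θ' − cos θ) = 2.0000
v = R·ω = 2.0000·-1.0000 = -2.0000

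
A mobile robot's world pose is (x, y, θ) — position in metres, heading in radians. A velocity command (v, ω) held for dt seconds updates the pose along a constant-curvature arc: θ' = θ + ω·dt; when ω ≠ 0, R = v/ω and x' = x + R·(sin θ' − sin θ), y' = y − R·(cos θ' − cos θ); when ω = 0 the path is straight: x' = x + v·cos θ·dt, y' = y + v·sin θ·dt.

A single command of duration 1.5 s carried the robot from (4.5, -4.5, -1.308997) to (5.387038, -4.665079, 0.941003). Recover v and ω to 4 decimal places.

Δθ = 0.941003 − -1.308997 = 2.250000
ω = Δθ/dt = 2.250000/1.5 = 1.5000
R = Δx/(sin θ' − sin θ) = 0.5000
v = R·ω = 0.5000·1.5000 = 0.7500

v = 0.7500, ω = 1.5000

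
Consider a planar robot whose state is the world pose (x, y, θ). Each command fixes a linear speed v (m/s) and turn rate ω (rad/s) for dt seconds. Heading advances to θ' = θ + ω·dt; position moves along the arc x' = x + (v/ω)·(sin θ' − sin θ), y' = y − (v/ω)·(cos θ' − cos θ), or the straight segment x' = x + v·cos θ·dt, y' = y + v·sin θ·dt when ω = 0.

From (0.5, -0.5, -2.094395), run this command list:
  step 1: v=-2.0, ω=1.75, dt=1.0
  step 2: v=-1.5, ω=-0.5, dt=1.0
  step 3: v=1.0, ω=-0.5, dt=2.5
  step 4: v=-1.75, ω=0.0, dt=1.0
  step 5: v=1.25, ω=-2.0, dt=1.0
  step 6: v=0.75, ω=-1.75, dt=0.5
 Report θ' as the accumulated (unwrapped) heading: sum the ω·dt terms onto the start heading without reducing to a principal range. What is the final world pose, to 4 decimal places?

step 1: θ'=-0.3444 (R=-1.1429) → pose (-0.1039, 1.1472, -0.3444)
step 2: θ'=-0.8444 (R=3.0000) → pose (-1.3337, 1.9785, -0.8444)
step 3: θ'=-2.0944 (R=-2.0000) → pose (-1.0968, -0.3499, -2.0944)
step 4: θ'=-2.0944 (straight) → pose (-0.2218, 1.1656, -2.0944)
step 5: θ'=-4.0944 (R=-0.6250) → pose (-1.2725, 1.1160, -4.0944)
step 6: θ'=-4.9694 (R=-0.4286) → pose (-1.3377, 1.4733, -4.9694)

(-1.3377, 1.4733, -4.9694)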